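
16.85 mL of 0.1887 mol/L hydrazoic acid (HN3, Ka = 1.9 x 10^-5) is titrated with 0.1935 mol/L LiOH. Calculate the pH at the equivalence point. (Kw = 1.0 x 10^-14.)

n(HN3) = 0.1887 x 0.01685 = 0.003180 mol; V(LiOH) at equivalence = 0.003180/0.1935 = 0.01643 L.
At equivalence all the acid is converted to N3-; total volume = 0.01685 + 0.01643 = 0.03328 L, so [N3-] = 0.003180/0.03328 = 0.09553 M.
Kb = Kw/Ka = 1.0e-14 / 1.9 x 10^-5 = 5.26e-10.
[OH^-] = sqrt(Kb x [N3-]) = sqrt(5.26e-10 x 0.09553) = 7.09e-6 M.
pOH = 5.15, so pH = 14.00 - 5.15 = 8.85.

8.85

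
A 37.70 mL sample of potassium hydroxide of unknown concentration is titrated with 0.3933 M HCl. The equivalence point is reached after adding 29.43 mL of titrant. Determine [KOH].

n(HCl) delivered = 0.3933 x 0.02943 = 0.01157 mol.
For a 1:1 reaction, n(KOH) = 0.01157 mol.
[KOH] = 0.01157 mol / 0.03770 L = 0.307 M.

0.307 M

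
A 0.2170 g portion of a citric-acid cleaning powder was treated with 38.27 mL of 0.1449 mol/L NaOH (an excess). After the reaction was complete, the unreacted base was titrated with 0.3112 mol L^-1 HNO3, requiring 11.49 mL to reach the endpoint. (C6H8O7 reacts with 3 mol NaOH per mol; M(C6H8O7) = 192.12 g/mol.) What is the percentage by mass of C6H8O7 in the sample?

Total n(NaOH) added = 0.1449 x 0.03827 = 0.005545 mol.
n(HNO3) used = 0.3112 x 0.01149 = 0.003576 mol, which equals the excess n(NaOH).
So n(NaOH) consumed by the sample = 0.005545 - 0.003576 = 0.001970 mol.
n(C6H8O7) = 0.001970 / 3 = 0.0006565 mol.
mass C6H8O7 = 0.0006565 x 192.12 = 0.1261 g, so %C6H8O7 = 0.1261/0.2170 x 100 = 58.1%.

58.1%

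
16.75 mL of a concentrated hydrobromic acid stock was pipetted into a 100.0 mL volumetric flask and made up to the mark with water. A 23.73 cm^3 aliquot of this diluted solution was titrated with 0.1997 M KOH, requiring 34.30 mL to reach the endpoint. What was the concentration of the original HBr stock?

1.72 M

n(KOH) = 0.1997 x 0.03430 = 0.006850 mol.
n(HBr) in the aliquot = 0.006850 mol.
[diluted HBr] = 0.006850 / 0.02373 = 0.2887 M.
Dilution factor = 100.0/16.75 = 5.970, so [stock] = 0.2887 x 5.970 = 1.72 M.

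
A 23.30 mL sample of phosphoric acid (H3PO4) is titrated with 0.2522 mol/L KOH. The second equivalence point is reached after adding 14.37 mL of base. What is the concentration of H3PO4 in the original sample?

0.0778 M

n(KOH) = 0.2522 x 0.01437 = 0.003624 mol.
At the second equivalence point, 2 mol OH^- react per mol H3PO4, so n(H3PO4) = 0.003624 / 2 = 0.001812 mol.
[H3PO4] = 0.001812 / 0.02330 L = 0.0778 M.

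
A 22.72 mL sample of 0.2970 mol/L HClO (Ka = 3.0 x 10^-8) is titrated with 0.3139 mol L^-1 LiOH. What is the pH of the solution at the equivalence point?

n(HClO) = 0.2970 x 0.02272 = 0.006748 mol; V(LiOH) at equivalence = 0.006748/0.3139 = 0.02150 L.
At equivalence all the acid is converted to ClO-; total volume = 0.02272 + 0.02150 = 0.04422 L, so [ClO-] = 0.006748/0.04422 = 0.1526 M.
Kb = Kw/Ka = 1.0e-14 / 3.0 x 10^-8 = 3.33e-7.
[OH^-] = sqrt(Kb x [ClO-]) = sqrt(3.33e-7 x 0.1526) = 0.000226 M.
pOH = 3.65, so pH = 14.00 - 3.65 = 10.35.

10.35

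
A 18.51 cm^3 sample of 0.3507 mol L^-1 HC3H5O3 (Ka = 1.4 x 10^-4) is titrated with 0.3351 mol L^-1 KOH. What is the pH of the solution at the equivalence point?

n(HC3H5O3) = 0.3507 x 0.01851 = 0.006491 mol; V(KOH) at equivalence = 0.006491/0.3351 = 0.01937 L.
At equivalence all the acid is converted to C3H5O3-; total volume = 0.01851 + 0.01937 = 0.03788 L, so [C3H5O3-] = 0.006491/0.03788 = 0.1714 M.
Kb = Kw/Ka = 1.0e-14 / 1.4 x 10^-4 = 7.14e-11.
[OH^-] = sqrt(Kb x [C3H5O3-]) = sqrt(7.14e-11 x 0.1714) = 3.50e-6 M.
pOH = 5.46, so pH = 14.00 - 5.46 = 8.54.

8.54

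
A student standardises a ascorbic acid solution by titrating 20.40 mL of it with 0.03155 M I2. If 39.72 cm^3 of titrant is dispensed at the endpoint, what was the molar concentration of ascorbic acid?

n(I2) = 0.03155 x 0.03972 = 0.001253 mol.
From the balanced equation, 1 mol I2 reacts with 1 mol ascorbic acid, so n(ascorbic acid) = 0.001253 x 1/1 = 0.001253 mol.
[ascorbic acid] = 0.001253 / 0.02040 L = 0.0614 M.

0.0614 M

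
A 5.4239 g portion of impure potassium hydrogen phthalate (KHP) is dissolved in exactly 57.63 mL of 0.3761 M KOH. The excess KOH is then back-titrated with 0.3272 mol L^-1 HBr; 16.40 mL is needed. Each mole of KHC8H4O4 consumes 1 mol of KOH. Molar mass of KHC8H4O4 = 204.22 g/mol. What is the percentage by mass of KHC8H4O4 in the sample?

61.4%

Total n(KOH) added = 0.3761 x 0.05763 = 0.02167 mol.
n(HBr) used = 0.3272 x 0.01640 = 0.005366 mol, which equals the excess n(KOH).
So n(KOH) consumed by the sample = 0.02167 - 0.005366 = 0.01631 mol.
n(KHC8H4O4) = 0.01631 / 1 = 0.01631 mol.
mass KHC8H4O4 = 0.01631 x 204.22 = 3.331 g, so %KHC8H4O4 = 3.331/5.4239 x 100 = 61.4%.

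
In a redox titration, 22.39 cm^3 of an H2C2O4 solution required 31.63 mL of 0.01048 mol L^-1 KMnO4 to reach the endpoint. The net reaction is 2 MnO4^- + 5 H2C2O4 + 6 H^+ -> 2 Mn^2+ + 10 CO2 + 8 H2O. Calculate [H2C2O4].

0.0370 M

n(KMnO4) = 0.01048 x 0.03163 = 0.0003315 mol.
From the balanced equation, 2 mol KMnO4 reacts with 5 mol H2C2O4, so n(H2C2O4) = 0.0003315 x 5/2 = 0.0008287 mol.
[H2C2O4] = 0.0008287 / 0.02239 L = 0.0370 M.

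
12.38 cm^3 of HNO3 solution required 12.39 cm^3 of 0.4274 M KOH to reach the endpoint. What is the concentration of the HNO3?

n(KOH) delivered = 0.4274 x 0.01239 = 0.005295 mol.
For a 1:1 reaction, n(HNO3) = 0.005295 mol.
[HNO3] = 0.005295 mol / 0.01238 L = 0.428 M.

0.428 M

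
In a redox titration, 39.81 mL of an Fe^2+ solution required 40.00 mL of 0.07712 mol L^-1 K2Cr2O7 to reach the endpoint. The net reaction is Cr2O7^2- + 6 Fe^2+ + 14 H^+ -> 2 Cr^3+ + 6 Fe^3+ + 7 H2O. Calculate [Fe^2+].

n(K2Cr2O7) = 0.07712 x 0.04000 = 0.003085 mol.
From the balanced equation, 1 mol K2Cr2O7 reacts with 6 mol Fe^2+, so n(Fe^2+) = 0.003085 x 6/1 = 0.01851 mol.
[Fe^2+] = 0.01851 / 0.03981 L = 0.465 M.

0.465 M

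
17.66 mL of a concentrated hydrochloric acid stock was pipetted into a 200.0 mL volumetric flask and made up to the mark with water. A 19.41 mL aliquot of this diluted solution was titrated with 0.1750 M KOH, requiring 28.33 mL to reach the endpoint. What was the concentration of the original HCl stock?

2.89 M

n(KOH) = 0.1750 x 0.02833 = 0.004958 mol.
n(HCl) in the aliquot = 0.004958 mol.
[diluted HCl] = 0.004958 / 0.01941 = 0.2554 M.
Dilution factor = 200.0/17.66 = 11.33, so [stock] = 0.2554 x 11.33 = 2.89 M.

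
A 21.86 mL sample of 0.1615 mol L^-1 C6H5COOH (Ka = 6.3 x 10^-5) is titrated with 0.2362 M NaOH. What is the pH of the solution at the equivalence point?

8.59

n(C6H5COOH) = 0.1615 x 0.02186 = 0.003530 mol; V(NaOH) at equivalence = 0.003530/0.2362 = 0.01495 L.
At equivalence all the acid is converted to C6H5COO-; total volume = 0.02186 + 0.01495 = 0.03681 L, so [C6H5COO-] = 0.003530/0.03681 = 0.09592 M.
Kb = Kw/Ka = 1.0e-14 / 6.3 x 10^-5 = 1.59e-10.
[OH^-] = sqrt(Kb x [C6H5COO-]) = sqrt(1.59e-10 x 0.09592) = 3.90e-6 M.
pOH = 5.41, so pH = 14.00 - 5.41 = 8.59.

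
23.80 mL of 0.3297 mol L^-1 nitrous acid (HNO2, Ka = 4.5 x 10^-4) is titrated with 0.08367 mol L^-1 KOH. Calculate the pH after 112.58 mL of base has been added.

n(acid) = 0.3297 x 0.02380 = 0.007847 mol; n(KOH) added = 0.08367 x 0.1126 = 0.009420 mol.
Base is in excess by 0.009420 - 0.007847 = 0.001573 mol in a total volume of 0.1364 L.
[OH^-] = 0.001573/0.1364 = 0.01153 M, so pOH = 1.94 and pH = 14.00 - 1.94 = 12.06.

12.06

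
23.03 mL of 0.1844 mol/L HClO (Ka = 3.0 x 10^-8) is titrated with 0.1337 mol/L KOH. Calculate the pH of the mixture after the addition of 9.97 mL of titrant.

Initial n(HClO) = 0.1844 x 0.02303 = 0.004247 mol.
n(KOH) added = 0.1337 x 0.009970 = 0.001333 mol, converting that many moles of HClO to ClO-.
Remaining n(HClO) = 0.002914 mol; n(ClO-) = 0.001333 mol.
By Henderson-Hasselbalch, pH = pKa + log([A^-]/[HA]) = 7.52 + log(0.001333/0.002914) = 7.52 + (-0.34) = 7.18.

7.18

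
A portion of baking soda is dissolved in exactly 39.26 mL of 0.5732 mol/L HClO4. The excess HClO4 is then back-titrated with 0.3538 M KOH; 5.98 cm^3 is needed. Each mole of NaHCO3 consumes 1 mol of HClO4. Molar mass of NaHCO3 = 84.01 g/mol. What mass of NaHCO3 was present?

1.71 g

Total n(HClO4) added = 0.5732 x 0.03926 = 0.02250 mol.
n(KOH) used = 0.3538 x 0.005980 = 0.002116 mol, which equals the excess n(HClO4).
So n(HClO4) consumed by the sample = 0.02250 - 0.002116 = 0.02039 mol.
n(NaHCO3) = 0.02039 / 1 = 0.02039 mol.
mass = 0.02039 mol x 84.01 g/mol = 1.71 g.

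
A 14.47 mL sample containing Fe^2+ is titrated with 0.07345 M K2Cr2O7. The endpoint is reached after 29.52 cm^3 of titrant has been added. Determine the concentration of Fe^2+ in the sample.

0.899 M

n(K2Cr2O7) = 0.07345 x 0.02952 = 0.002168 mol.
From the balanced equation, 1 mol K2Cr2O7 reacts with 6 mol Fe^2+, so n(Fe^2+) = 0.002168 x 6/1 = 0.01301 mol.
[Fe^2+] = 0.01301 / 0.01447 L = 0.899 M.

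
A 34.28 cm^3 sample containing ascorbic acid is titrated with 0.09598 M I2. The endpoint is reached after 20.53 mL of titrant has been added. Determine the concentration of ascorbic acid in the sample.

0.0575 M

n(I2) = 0.09598 x 0.02053 = 0.001970 mol.
From the balanced equation, 1 mol I2 reacts with 1 mol ascorbic acid, so n(ascorbic acid) = 0.001970 x 1/1 = 0.001970 mol.
[ascorbic acid] = 0.001970 / 0.03428 L = 0.0575 M.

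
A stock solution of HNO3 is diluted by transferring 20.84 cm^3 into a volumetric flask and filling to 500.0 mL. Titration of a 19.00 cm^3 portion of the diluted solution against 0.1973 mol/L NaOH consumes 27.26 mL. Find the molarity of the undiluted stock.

n(NaOH) = 0.1973 x 0.02726 = 0.005378 mol.
n(HNO3) in the aliquot = 0.005378 mol.
[diluted HNO3] = 0.005378 / 0.01900 = 0.2831 M.
Dilution factor = 500.0/20.84 = 23.99, so [stock] = 0.2831 x 23.99 = 6.79 M.

6.79 M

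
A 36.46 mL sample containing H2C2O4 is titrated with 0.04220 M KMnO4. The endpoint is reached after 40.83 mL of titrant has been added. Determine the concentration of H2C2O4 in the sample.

0.118 M

n(KMnO4) = 0.04220 x 0.04083 = 0.001723 mol.
From the balanced equation, 2 mol KMnO4 reacts with 5 mol H2C2O4, so n(H2C2O4) = 0.001723 x 5/2 = 0.004308 mol.
[H2C2O4] = 0.004308 / 0.03646 L = 0.118 M.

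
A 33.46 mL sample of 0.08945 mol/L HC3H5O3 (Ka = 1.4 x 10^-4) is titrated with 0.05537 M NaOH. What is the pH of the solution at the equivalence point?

n(HC3H5O3) = 0.08945 x 0.03346 = 0.002993 mol; V(NaOH) at equivalence = 0.002993/0.05537 = 0.05405 L.
At equivalence all the acid is converted to C3H5O3-; total volume = 0.03346 + 0.05405 = 0.08751 L, so [C3H5O3-] = 0.002993/0.08751 = 0.03420 M.
Kb = Kw/Ka = 1.0e-14 / 1.4 x 10^-4 = 7.14e-11.
[OH^-] = sqrt(Kb x [C3H5O3-]) = sqrt(7.14e-11 x 0.03420) = 1.56e-6 M.
pOH = 5.81, so pH = 14.00 - 5.81 = 8.19.

8.19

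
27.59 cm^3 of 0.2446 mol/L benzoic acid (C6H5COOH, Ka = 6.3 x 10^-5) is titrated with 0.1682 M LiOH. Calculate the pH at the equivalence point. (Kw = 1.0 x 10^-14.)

n(C6H5COOH) = 0.2446 x 0.02759 = 0.006749 mol; V(LiOH) at equivalence = 0.006749/0.1682 = 0.04012 L.
At equivalence all the acid is converted to C6H5COO-; total volume = 0.02759 + 0.04012 = 0.06771 L, so [C6H5COO-] = 0.006749/0.06771 = 0.09967 M.
Kb = Kw/Ka = 1.0e-14 / 6.3 x 10^-5 = 1.59e-10.
[OH^-] = sqrt(Kb x [C6H5COO-]) = sqrt(1.59e-10 x 0.09967) = 3.98e-6 M.
pOH = 5.40, so pH = 14.00 - 5.40 = 8.60.

8.60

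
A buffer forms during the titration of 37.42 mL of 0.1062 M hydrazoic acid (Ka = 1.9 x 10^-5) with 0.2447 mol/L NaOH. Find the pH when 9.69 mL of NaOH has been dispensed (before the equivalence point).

Initial n(HN3) = 0.1062 x 0.03742 = 0.003974 mol.
n(NaOH) added = 0.2447 x 0.009690 = 0.002371 mol, converting that many moles of HN3 to N3-.
Remaining n(HN3) = 0.001603 mol; n(N3-) = 0.002371 mol.
By Henderson-Hasselbalch, pH = pKa + log([A^-]/[HA]) = 4.72 + log(0.002371/0.001603) = 4.72 + (+0.17) = 4.89.

4.89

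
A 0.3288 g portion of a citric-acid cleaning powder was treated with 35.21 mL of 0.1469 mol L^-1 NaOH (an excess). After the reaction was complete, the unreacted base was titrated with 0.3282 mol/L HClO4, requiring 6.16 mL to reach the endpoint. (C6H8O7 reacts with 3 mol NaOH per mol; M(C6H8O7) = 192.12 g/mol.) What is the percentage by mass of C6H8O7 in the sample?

Total n(NaOH) added = 0.1469 x 0.03521 = 0.005172 mol.
n(HClO4) used = 0.3282 x 0.006160 = 0.002022 mol, which equals the excess n(NaOH).
So n(NaOH) consumed by the sample = 0.005172 - 0.002022 = 0.003151 mol.
n(C6H8O7) = 0.003151 / 3 = 0.001050 mol.
mass C6H8O7 = 0.001050 x 192.12 = 0.2018 g, so %C6H8O7 = 0.2018/0.3288 x 100 = 61.4%.

61.4%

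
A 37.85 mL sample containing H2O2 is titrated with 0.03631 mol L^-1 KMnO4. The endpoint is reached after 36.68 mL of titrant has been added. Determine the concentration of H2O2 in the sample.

n(KMnO4) = 0.03631 x 0.03668 = 0.001332 mol.
From the balanced equation, 2 mol KMnO4 reacts with 5 mol H2O2, so n(H2O2) = 0.001332 x 5/2 = 0.003330 mol.
[H2O2] = 0.003330 / 0.03785 L = 0.0880 M.

0.0880 M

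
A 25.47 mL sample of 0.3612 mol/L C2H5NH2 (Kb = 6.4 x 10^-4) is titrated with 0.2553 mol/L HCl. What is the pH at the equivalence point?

n(C2H5NH2) = 0.3612 x 0.02547 = 0.009200 mol; V(HCl) at equivalence = 0.009200/0.2553 = 0.03604 L.
At equivalence the base is fully converted to C2H5NH3+; total volume = 0.06151 L, so [C2H5NH3+] = 0.009200/0.06151 = 0.1496 M.
Ka(C2H5NH3+) = Kw/Kb = 1.0e-14 / 6.4 x 10^-4 = 1.56e-11.
[H^+] = sqrt(Ka x [C2H5NH3+]) = sqrt(1.56e-11 x 0.1496) = 1.53e-6 M.
pH = -log(1.53e-6) = 5.82.

5.82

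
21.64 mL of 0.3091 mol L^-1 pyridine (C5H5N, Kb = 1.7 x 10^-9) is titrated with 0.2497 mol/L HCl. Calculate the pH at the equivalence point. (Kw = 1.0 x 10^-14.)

3.05

n(C5H5N) = 0.3091 x 0.02164 = 0.006689 mol; V(HCl) at equivalence = 0.006689/0.2497 = 0.02679 L.
At equivalence the base is fully converted to C5H5NH+; total volume = 0.04843 L, so [C5H5NH+] = 0.006689/0.04843 = 0.1381 M.
Ka(C5H5NH+) = Kw/Kb = 1.0e-14 / 1.7 x 10^-9 = 5.88e-6.
[H^+] = sqrt(Ka x [C5H5NH+]) = sqrt(5.88e-6 x 0.1381) = 0.000901 M.
pH = -log(0.000901) = 3.05.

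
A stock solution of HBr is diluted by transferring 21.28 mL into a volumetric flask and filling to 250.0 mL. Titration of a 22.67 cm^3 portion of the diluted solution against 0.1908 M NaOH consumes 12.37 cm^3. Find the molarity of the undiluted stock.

n(NaOH) = 0.1908 x 0.01237 = 0.002360 mol.
n(HBr) in the aliquot = 0.002360 mol.
[diluted HBr] = 0.002360 / 0.02267 = 0.1041 M.
Dilution factor = 250.0/21.28 = 11.75, so [stock] = 0.1041 x 11.75 = 1.22 M.

1.22 M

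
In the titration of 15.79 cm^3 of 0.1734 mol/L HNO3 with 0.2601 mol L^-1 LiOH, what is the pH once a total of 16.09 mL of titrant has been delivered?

12.66

n(acid) = 0.1734 x 0.01579 = 0.002738 mol; n(LiOH) added = 0.2601 x 0.01609 = 0.004185 mol.
Base is in excess by 0.004185 - 0.002738 = 0.001447 mol in a total volume of 0.03188 L.
[OH^-] = 0.001447/0.03188 = 0.04539 M, so pOH = 1.34 and pH = 14.00 - 1.34 = 12.66.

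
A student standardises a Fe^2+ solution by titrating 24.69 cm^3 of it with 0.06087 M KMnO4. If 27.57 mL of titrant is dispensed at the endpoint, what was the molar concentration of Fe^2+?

0.340 M

n(KMnO4) = 0.06087 x 0.02757 = 0.001678 mol.
From the balanced equation, 1 mol KMnO4 reacts with 5 mol Fe^2+, so n(Fe^2+) = 0.001678 x 5/1 = 0.008391 mol.
[Fe^2+] = 0.008391 / 0.02469 L = 0.340 M.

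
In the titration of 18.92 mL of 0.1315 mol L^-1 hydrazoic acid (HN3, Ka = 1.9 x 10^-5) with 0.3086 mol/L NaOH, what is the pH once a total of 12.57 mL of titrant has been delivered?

n(acid) = 0.1315 x 0.01892 = 0.002488 mol; n(NaOH) added = 0.3086 x 0.01257 = 0.003879 mol.
Base is in excess by 0.003879 - 0.002488 = 0.001391 mol in a total volume of 0.03149 L.
[OH^-] = 0.001391/0.03149 = 0.04418 M, so pOH = 1.35 and pH = 14.00 - 1.35 = 12.65.

12.65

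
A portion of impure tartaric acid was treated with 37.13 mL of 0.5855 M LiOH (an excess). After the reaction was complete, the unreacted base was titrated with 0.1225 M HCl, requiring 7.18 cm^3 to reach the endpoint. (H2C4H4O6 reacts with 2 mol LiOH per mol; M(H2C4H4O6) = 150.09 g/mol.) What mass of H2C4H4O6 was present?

1.57 g

Total n(LiOH) added = 0.5855 x 0.03713 = 0.02174 mol.
n(HCl) used = 0.1225 x 0.007180 = 0.0008795 mol, which equals the excess n(LiOH).
So n(LiOH) consumed by the sample = 0.02174 - 0.0008795 = 0.02086 mol.
n(H2C4H4O6) = 0.02086 / 2 = 0.01043 mol.
mass = 0.01043 mol x 150.09 g/mol = 1.57 g.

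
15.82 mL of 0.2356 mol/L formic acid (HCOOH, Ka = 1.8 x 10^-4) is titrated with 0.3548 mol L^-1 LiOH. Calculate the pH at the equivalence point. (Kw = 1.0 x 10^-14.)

n(HCOOH) = 0.2356 x 0.01582 = 0.003727 mol; V(LiOH) at equivalence = 0.003727/0.3548 = 0.01051 L.
At equivalence all the acid is converted to HCOO-; total volume = 0.01582 + 0.01051 = 0.02633 L, so [HCOO-] = 0.003727/0.02633 = 0.1416 M.
Kb = Kw/Ka = 1.0e-14 / 1.8 x 10^-4 = 5.56e-11.
[OH^-] = sqrt(Kb x [HCOO-]) = sqrt(5.56e-11 x 0.1416) = 2.80e-6 M.
pOH = 5.55, so pH = 14.00 - 5.55 = 8.45.

8.45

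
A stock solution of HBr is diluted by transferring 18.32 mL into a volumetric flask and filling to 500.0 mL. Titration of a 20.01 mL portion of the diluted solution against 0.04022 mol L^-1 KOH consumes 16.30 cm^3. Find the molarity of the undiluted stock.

0.894 M

n(KOH) = 0.04022 x 0.01630 = 0.0006556 mol.
n(HBr) in the aliquot = 0.0006556 mol.
[diluted HBr] = 0.0006556 / 0.02001 = 0.03276 M.
Dilution factor = 500.0/18.32 = 27.29, so [stock] = 0.03276 x 27.29 = 0.894 M.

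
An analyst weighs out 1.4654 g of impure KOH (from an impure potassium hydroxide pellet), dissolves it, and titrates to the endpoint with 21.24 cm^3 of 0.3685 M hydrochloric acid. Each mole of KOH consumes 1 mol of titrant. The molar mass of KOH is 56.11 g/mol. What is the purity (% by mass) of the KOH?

n(HCl) = 0.3685 x 0.02124 = 0.007827 mol.
n(KOH) = 0.007827 / 1 = 0.007827 mol.
mass of KOH = 0.007827 x 56.11 = 0.4392 g.
% purity = 0.4392 / 1.4654 x 100 = 30.0%.

30.0%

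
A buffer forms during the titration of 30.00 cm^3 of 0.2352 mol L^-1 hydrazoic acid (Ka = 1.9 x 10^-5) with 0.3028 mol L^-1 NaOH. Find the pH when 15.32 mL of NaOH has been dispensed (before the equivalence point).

Initial n(HN3) = 0.2352 x 0.03000 = 0.007056 mol.
n(NaOH) added = 0.3028 x 0.01532 = 0.004639 mol, converting that many moles of HN3 to N3-.
Remaining n(HN3) = 0.002417 mol; n(N3-) = 0.004639 mol.
By Henderson-Hasselbalch, pH = pKa + log([A^-]/[HA]) = 4.72 + log(0.004639/0.002417) = 4.72 + (+0.28) = 5.00.

5.00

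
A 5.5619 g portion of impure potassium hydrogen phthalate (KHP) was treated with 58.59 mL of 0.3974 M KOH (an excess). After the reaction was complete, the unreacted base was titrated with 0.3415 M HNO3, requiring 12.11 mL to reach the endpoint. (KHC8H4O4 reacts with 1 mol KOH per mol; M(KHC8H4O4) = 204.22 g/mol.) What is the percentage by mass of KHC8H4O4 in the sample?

70.3%

Total n(KOH) added = 0.3974 x 0.05859 = 0.02328 mol.
n(HNO3) used = 0.3415 x 0.01211 = 0.004136 mol, which equals the excess n(KOH).
So n(KOH) consumed by the sample = 0.02328 - 0.004136 = 0.01915 mol.
n(KHC8H4O4) = 0.01915 / 1 = 0.01915 mol.
mass KHC8H4O4 = 0.01915 x 204.22 = 3.910 g, so %KHC8H4O4 = 3.910/5.5619 x 100 = 70.3%.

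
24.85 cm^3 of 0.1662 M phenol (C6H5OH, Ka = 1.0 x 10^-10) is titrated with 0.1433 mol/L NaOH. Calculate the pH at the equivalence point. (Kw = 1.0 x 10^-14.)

11.44

n(C6H5OH) = 0.1662 x 0.02485 = 0.004130 mol; V(NaOH) at equivalence = 0.004130/0.1433 = 0.02882 L.
At equivalence all the acid is converted to C6H5O-; total volume = 0.02485 + 0.02882 = 0.05367 L, so [C6H5O-] = 0.004130/0.05367 = 0.07695 M.
Kb = Kw/Ka = 1.0e-14 / 1.0 x 10^-10 = 0.000100.
[OH^-] = sqrt(Kb x [C6H5O-]) = sqrt(0.000100 x 0.07695) = 0.00277 M.
pOH = 2.56, so pH = 14.00 - 2.56 = 11.44.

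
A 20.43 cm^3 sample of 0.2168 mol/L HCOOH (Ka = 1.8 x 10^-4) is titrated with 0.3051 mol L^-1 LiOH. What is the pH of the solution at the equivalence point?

8.42

n(HCOOH) = 0.2168 x 0.02043 = 0.004429 mol; V(LiOH) at equivalence = 0.004429/0.3051 = 0.01452 L.
At equivalence all the acid is converted to HCOO-; total volume = 0.02043 + 0.01452 = 0.03495 L, so [HCOO-] = 0.004429/0.03495 = 0.1267 M.
Kb = Kw/Ka = 1.0e-14 / 1.8 x 10^-4 = 5.56e-11.
[OH^-] = sqrt(Kb x [HCOO-]) = sqrt(5.56e-11 x 0.1267) = 2.65e-6 M.
pOH = 5.58, so pH = 14.00 - 5.58 = 8.42.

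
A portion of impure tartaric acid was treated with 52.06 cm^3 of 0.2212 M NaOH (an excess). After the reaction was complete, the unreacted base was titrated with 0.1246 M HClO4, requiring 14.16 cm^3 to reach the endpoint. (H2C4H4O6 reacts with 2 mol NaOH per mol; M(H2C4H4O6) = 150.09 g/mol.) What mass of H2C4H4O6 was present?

0.732 g

Total n(NaOH) added = 0.2212 x 0.05206 = 0.01152 mol.
n(HClO4) used = 0.1246 x 0.01416 = 0.001764 mol, which equals the excess n(NaOH).
So n(NaOH) consumed by the sample = 0.01152 - 0.001764 = 0.009751 mol.
n(H2C4H4O6) = 0.009751 / 2 = 0.004876 mol.
mass = 0.004876 mol x 150.09 g/mol = 0.732 g.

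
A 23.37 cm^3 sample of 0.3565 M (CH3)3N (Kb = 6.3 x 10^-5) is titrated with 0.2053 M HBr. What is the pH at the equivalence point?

5.34

n((CH3)3N) = 0.3565 x 0.02337 = 0.008331 mol; V(HBr) at equivalence = 0.008331/0.2053 = 0.04058 L.
At equivalence the base is fully converted to (CH3)3NH+; total volume = 0.06395 L, so [(CH3)3NH+] = 0.008331/0.06395 = 0.1303 M.
Ka((CH3)3NH+) = Kw/Kb = 1.0e-14 / 6.3 x 10^-5 = 1.59e-10.
[H^+] = sqrt(Ka x [(CH3)3NH+]) = sqrt(1.59e-10 x 0.1303) = 4.55e-6 M.
pH = -log(4.55e-6) = 5.34.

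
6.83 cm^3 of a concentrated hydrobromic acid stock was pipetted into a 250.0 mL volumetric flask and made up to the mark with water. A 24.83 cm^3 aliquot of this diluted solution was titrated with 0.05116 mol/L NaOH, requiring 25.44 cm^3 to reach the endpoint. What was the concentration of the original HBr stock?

n(NaOH) = 0.05116 x 0.02544 = 0.001302 mol.
n(HBr) in the aliquot = 0.001302 mol.
[diluted HBr] = 0.001302 / 0.02483 = 0.05242 M.
Dilution factor = 250.0/6.830 = 36.60, so [stock] = 0.05242 x 36.60 = 1.92 M.

1.92 M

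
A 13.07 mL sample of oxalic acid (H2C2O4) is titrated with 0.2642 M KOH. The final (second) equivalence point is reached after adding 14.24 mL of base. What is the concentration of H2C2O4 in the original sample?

0.144 M

n(KOH) = 0.2642 x 0.01424 = 0.003762 mol.
At the final (second) equivalence point, 2 mol OH^- react per mol H2C2O4, so n(H2C2O4) = 0.003762 / 2 = 0.001881 mol.
[H2C2O4] = 0.001881 / 0.01307 L = 0.144 M.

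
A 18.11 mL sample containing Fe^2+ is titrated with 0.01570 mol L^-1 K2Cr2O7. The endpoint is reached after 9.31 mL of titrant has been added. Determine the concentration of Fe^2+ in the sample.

0.0484 M

n(K2Cr2O7) = 0.01570 x 0.009310 = 0.0001462 mol.
From the balanced equation, 1 mol K2Cr2O7 reacts with 6 mol Fe^2+, so n(Fe^2+) = 0.0001462 x 6/1 = 0.0008770 mol.
[Fe^2+] = 0.0008770 / 0.01811 L = 0.0484 M.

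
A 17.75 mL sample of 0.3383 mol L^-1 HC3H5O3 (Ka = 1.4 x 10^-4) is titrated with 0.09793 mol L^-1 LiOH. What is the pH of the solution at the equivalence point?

n(HC3H5O3) = 0.3383 x 0.01775 = 0.006005 mol; V(LiOH) at equivalence = 0.006005/0.09793 = 0.06132 L.
At equivalence all the acid is converted to C3H5O3-; total volume = 0.01775 + 0.06132 = 0.07907 L, so [C3H5O3-] = 0.006005/0.07907 = 0.07595 M.
Kb = Kw/Ka = 1.0e-14 / 1.4 x 10^-4 = 7.14e-11.
[OH^-] = sqrt(Kb x [C3H5O3-]) = sqrt(7.14e-11 x 0.07595) = 2.33e-6 M.
pOH = 5.63, so pH = 14.00 - 5.63 = 8.37.

8.37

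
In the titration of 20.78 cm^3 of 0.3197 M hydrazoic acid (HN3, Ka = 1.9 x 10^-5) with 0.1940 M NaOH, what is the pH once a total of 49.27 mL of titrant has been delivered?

12.62

n(acid) = 0.3197 x 0.02078 = 0.006643 mol; n(NaOH) added = 0.1940 x 0.04927 = 0.009558 mol.
Base is in excess by 0.009558 - 0.006643 = 0.002915 mol in a total volume of 0.07005 L.
[OH^-] = 0.002915/0.07005 = 0.04161 M, so pOH = 1.38 and pH = 14.00 - 1.38 = 12.62.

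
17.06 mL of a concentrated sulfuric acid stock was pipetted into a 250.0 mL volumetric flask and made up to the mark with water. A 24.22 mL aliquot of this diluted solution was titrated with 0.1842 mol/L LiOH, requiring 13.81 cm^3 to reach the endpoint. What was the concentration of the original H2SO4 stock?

n(LiOH) = 0.1842 x 0.01381 = 0.002544 mol.
n(H2SO4) in the aliquot = 0.002544 x 1/2 = 0.001272 mol.
[diluted H2SO4] = 0.001272 / 0.02422 = 0.05251 M.
Dilution factor = 250.0/17.06 = 14.65, so [stock] = 0.05251 x 14.65 = 0.770 M.

0.770 M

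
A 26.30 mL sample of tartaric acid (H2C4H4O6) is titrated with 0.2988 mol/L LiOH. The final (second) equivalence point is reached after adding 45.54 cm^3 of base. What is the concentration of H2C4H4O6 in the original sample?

0.259 M

n(LiOH) = 0.2988 x 0.04554 = 0.01361 mol.
At the final (second) equivalence point, 2 mol OH^- react per mol H2C4H4O6, so n(H2C4H4O6) = 0.01361 / 2 = 0.006804 mol.
[H2C4H4O6] = 0.006804 / 0.02630 L = 0.259 M.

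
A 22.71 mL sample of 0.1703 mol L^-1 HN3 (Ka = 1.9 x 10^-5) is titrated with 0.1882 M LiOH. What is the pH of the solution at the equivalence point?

8.84

n(HN3) = 0.1703 x 0.02271 = 0.003868 mol; V(LiOH) at equivalence = 0.003868/0.1882 = 0.02055 L.
At equivalence all the acid is converted to N3-; total volume = 0.02271 + 0.02055 = 0.04326 L, so [N3-] = 0.003868/0.04326 = 0.08940 M.
Kb = Kw/Ka = 1.0e-14 / 1.9 x 10^-5 = 5.26e-10.
[OH^-] = sqrt(Kb x [N3-]) = sqrt(5.26e-10 x 0.08940) = 6.86e-6 M.
pOH = 5.16, so pH = 14.00 - 5.16 = 8.84.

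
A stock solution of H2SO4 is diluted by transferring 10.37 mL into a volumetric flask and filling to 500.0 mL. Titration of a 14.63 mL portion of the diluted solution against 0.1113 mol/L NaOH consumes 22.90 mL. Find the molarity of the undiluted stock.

4.20 M

n(NaOH) = 0.1113 x 0.02290 = 0.002549 mol.
n(H2SO4) in the aliquot = 0.002549 x 1/2 = 0.001274 mol.
[diluted H2SO4] = 0.001274 / 0.01463 = 0.08711 M.
Dilution factor = 500.0/10.37 = 48.22, so [stock] = 0.08711 x 48.22 = 4.20 M.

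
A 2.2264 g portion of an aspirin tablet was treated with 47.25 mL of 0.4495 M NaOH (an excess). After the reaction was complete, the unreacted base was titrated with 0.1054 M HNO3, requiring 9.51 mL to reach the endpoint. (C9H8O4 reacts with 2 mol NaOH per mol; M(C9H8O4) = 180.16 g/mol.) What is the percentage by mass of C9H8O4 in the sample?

Total n(NaOH) added = 0.4495 x 0.04725 = 0.02124 mol.
n(HNO3) used = 0.1054 x 0.009510 = 0.001002 mol, which equals the excess n(NaOH).
So n(NaOH) consumed by the sample = 0.02124 - 0.001002 = 0.02024 mol.
n(C9H8O4) = 0.02024 / 2 = 0.01012 mol.
mass C9H8O4 = 0.01012 x 180.16 = 1.823 g, so %C9H8O4 = 1.823/2.2264 x 100 = 81.9%.

81.9%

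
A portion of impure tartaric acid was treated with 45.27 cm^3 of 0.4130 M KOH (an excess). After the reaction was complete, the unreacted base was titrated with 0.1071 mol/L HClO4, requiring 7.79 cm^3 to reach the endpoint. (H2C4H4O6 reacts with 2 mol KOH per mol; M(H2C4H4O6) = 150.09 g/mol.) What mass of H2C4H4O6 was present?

Total n(KOH) added = 0.4130 x 0.04527 = 0.01870 mol.
n(HClO4) used = 0.1071 x 0.007790 = 0.0008343 mol, which equals the excess n(KOH).
So n(KOH) consumed by the sample = 0.01870 - 0.0008343 = 0.01786 mol.
n(H2C4H4O6) = 0.01786 / 2 = 0.008931 mol.
mass = 0.008931 mol x 150.09 g/mol = 1.34 g.

1.34 g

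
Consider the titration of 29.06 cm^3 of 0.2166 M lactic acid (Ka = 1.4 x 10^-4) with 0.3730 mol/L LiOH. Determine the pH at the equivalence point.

8.50

n(HC3H5O3) = 0.2166 x 0.02906 = 0.006294 mol; V(LiOH) at equivalence = 0.006294/0.3730 = 0.01688 L.
At equivalence all the acid is converted to C3H5O3-; total volume = 0.02906 + 0.01688 = 0.04594 L, so [C3H5O3-] = 0.006294/0.04594 = 0.1370 M.
Kb = Kw/Ka = 1.0e-14 / 1.4 x 10^-4 = 7.14e-11.
[OH^-] = sqrt(Kb x [C3H5O3-]) = sqrt(7.14e-11 x 0.1370) = 3.13e-6 M.
pOH = 5.50, so pH = 14.00 - 5.50 = 8.50.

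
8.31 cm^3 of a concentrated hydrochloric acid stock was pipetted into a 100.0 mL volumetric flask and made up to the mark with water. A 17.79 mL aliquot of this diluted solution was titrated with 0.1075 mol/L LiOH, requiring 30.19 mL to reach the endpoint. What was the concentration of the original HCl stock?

n(LiOH) = 0.1075 x 0.03019 = 0.003245 mol.
n(HCl) in the aliquot = 0.003245 mol.
[diluted HCl] = 0.003245 / 0.01779 = 0.1824 M.
Dilution factor = 100.0/8.310 = 12.03, so [stock] = 0.1824 x 12.03 = 2.20 M.

2.20 M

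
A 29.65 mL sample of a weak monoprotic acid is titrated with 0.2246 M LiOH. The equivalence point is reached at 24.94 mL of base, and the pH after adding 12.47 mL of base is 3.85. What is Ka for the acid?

1.4 x 10^-4

12.47 mL is half of the equivalence volume, so this is the half-equivalence point where [HA] = [A^-].
At half-equivalence pH = pKa, so pKa = 3.85.
Ka = 10^(-3.85) = 1.4 x 10^-4.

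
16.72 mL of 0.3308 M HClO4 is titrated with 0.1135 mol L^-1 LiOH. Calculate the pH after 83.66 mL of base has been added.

12.60

n(acid) = 0.3308 x 0.01672 = 0.005531 mol; n(LiOH) added = 0.1135 x 0.08366 = 0.009495 mol.
Base is in excess by 0.009495 - 0.005531 = 0.003964 mol in a total volume of 0.1004 L.
[OH^-] = 0.003964/0.1004 = 0.03949 M, so pOH = 1.40 and pH = 14.00 - 1.40 = 12.60.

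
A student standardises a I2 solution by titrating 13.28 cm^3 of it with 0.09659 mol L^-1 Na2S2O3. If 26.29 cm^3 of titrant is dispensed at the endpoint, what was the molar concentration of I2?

n(Na2S2O3) = 0.09659 x 0.02629 = 0.002539 mol.
From the balanced equation, 2 mol Na2S2O3 reacts with 1 mol I2, so n(I2) = 0.002539 x 1/2 = 0.001270 mol.
[I2] = 0.001270 / 0.01328 L = 0.0956 M.

0.0956 M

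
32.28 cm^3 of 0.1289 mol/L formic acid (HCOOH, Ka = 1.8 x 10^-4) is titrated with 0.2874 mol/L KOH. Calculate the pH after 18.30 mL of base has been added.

n(acid) = 0.1289 x 0.03228 = 0.004161 mol; n(KOH) added = 0.2874 x 0.01830 = 0.005259 mol.
Base is in excess by 0.005259 - 0.004161 = 0.001099 mol in a total volume of 0.05058 L.
[OH^-] = 0.001099/0.05058 = 0.02172 M, so pOH = 1.66 and pH = 14.00 - 1.66 = 12.34.

12.34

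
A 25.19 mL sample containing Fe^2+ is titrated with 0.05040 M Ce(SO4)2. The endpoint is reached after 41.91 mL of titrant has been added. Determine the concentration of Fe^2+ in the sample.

0.0839 M

n(Ce(SO4)2) = 0.05040 x 0.04191 = 0.002112 mol.
From the balanced equation, 1 mol Ce(SO4)2 reacts with 1 mol Fe^2+, so n(Fe^2+) = 0.002112 x 1/1 = 0.002112 mol.
[Fe^2+] = 0.002112 / 0.02519 L = 0.0839 M.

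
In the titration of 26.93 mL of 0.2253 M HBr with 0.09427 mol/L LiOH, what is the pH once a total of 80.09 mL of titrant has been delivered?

12.14

n(acid) = 0.2253 x 0.02693 = 0.006067 mol; n(LiOH) added = 0.09427 x 0.08009 = 0.007550 mol.
Base is in excess by 0.007550 - 0.006067 = 0.001483 mol in a total volume of 0.1070 L.
[OH^-] = 0.001483/0.1070 = 0.01385 M, so pOH = 1.86 and pH = 14.00 - 1.86 = 12.14.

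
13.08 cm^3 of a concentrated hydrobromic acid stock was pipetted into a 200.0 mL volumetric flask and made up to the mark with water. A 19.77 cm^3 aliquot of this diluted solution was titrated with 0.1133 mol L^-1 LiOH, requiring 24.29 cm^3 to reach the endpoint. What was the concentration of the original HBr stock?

2.13 M

n(LiOH) = 0.1133 x 0.02429 = 0.002752 mol.
n(HBr) in the aliquot = 0.002752 mol.
[diluted HBr] = 0.002752 / 0.01977 = 0.1392 M.
Dilution factor = 200.0/13.08 = 15.29, so [stock] = 0.1392 x 15.29 = 2.13 M.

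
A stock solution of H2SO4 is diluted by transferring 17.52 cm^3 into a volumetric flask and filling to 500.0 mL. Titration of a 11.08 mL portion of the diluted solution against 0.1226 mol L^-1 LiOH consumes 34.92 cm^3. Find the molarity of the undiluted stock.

5.51 M

n(LiOH) = 0.1226 x 0.03492 = 0.004281 mol.
n(H2SO4) in the aliquot = 0.004281 x 1/2 = 0.002141 mol.
[diluted H2SO4] = 0.002141 / 0.01108 = 0.1932 M.
Dilution factor = 500.0/17.52 = 28.54, so [stock] = 0.1932 x 28.54 = 5.51 M.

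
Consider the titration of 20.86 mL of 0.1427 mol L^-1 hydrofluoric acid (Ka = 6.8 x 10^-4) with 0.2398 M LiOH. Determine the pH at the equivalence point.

n(HF) = 0.1427 x 0.02086 = 0.002977 mol; V(LiOH) at equivalence = 0.002977/0.2398 = 0.01241 L.
At equivalence all the acid is converted to F-; total volume = 0.02086 + 0.01241 = 0.03327 L, so [F-] = 0.002977/0.03327 = 0.08946 M.
Kb = Kw/Ka = 1.0e-14 / 6.8 x 10^-4 = 1.47e-11.
[OH^-] = sqrt(Kb x [F-]) = sqrt(1.47e-11 x 0.08946) = 1.15e-6 M.
pOH = 5.94, so pH = 14.00 - 5.94 = 8.06.

8.06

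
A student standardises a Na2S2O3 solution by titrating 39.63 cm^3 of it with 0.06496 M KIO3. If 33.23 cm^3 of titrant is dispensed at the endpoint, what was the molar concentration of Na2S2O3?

0.327 M

n(KIO3) = 0.06496 x 0.03323 = 0.002159 mol.
From the balanced equation, 1 mol KIO3 reacts with 6 mol Na2S2O3, so n(Na2S2O3) = 0.002159 x 6/1 = 0.01295 mol.
[Na2S2O3] = 0.01295 / 0.03963 L = 0.327 M.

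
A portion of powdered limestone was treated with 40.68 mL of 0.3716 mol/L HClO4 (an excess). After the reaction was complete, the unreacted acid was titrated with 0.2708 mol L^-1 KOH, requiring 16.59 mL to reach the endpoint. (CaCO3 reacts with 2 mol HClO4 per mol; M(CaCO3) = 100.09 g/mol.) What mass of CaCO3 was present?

0.532 g

Total n(HClO4) added = 0.3716 x 0.04068 = 0.01512 mol.
n(KOH) used = 0.2708 x 0.01659 = 0.004493 mol, which equals the excess n(HClO4).
So n(HClO4) consumed by the sample = 0.01512 - 0.004493 = 0.01062 mol.
n(CaCO3) = 0.01062 / 2 = 0.005312 mol.
mass = 0.005312 mol x 100.09 g/mol = 0.532 g.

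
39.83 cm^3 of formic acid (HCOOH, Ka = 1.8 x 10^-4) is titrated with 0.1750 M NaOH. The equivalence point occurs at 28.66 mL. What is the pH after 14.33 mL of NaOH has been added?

14.33 mL is exactly half the equivalence volume (28.66/2), i.e. the half-equivalence point.
There, n(HA) = n(A^-), so pH = pKa = -log(1.8 x 10^-4) = 3.74.

3.74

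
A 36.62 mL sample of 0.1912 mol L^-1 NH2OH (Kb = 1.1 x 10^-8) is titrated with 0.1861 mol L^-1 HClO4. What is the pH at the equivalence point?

3.53

n(NH2OH) = 0.1912 x 0.03662 = 0.007002 mol; V(HClO4) at equivalence = 0.007002/0.1861 = 0.03762 L.
At equivalence the base is fully converted to NH3OH+; total volume = 0.07424 L, so [NH3OH+] = 0.007002/0.07424 = 0.09431 M.
Ka(NH3OH+) = Kw/Kb = 1.0e-14 / 1.1 x 10^-8 = 9.09e-7.
[H^+] = sqrt(Ka x [NH3OH+]) = sqrt(9.09e-7 x 0.09431) = 0.000293 M.
pH = -log(0.000293) = 3.53.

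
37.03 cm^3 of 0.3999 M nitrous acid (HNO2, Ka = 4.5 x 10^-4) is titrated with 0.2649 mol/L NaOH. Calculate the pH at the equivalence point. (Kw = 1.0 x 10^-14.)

8.27

n(HNO2) = 0.3999 x 0.03703 = 0.01481 mol; V(NaOH) at equivalence = 0.01481/0.2649 = 0.05590 L.
At equivalence all the acid is converted to NO2-; total volume = 0.03703 + 0.05590 = 0.09293 L, so [NO2-] = 0.01481/0.09293 = 0.1593 M.
Kb = Kw/Ka = 1.0e-14 / 4.5 x 10^-4 = 2.22e-11.
[OH^-] = sqrt(Kb x [NO2-]) = sqrt(2.22e-11 x 0.1593) = 1.88e-6 M.
pOH = 5.73, so pH = 14.00 - 5.73 = 8.27.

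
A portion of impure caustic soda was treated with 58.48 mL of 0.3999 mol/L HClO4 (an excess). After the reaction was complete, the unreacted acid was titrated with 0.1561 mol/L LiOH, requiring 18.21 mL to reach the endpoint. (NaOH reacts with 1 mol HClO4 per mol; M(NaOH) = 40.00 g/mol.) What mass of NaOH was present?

0.822 g

Total n(HClO4) added = 0.3999 x 0.05848 = 0.02339 mol.
n(LiOH) used = 0.1561 x 0.01821 = 0.002843 mol, which equals the excess n(HClO4).
So n(HClO4) consumed by the sample = 0.02339 - 0.002843 = 0.02054 mol.
n(NaOH) = 0.02054 / 1 = 0.02054 mol.
mass = 0.02054 mol x 40.00 g/mol = 0.822 g.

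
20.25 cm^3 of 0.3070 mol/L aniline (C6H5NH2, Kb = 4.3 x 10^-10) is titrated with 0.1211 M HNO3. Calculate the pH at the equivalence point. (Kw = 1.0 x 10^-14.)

n(C6H5NH2) = 0.3070 x 0.02025 = 0.006217 mol; V(HNO3) at equivalence = 0.006217/0.1211 = 0.05134 L.
At equivalence the base is fully converted to C6H5NH3+; total volume = 0.07159 L, so [C6H5NH3+] = 0.006217/0.07159 = 0.08684 M.
Ka(C6H5NH3+) = Kw/Kb = 1.0e-14 / 4.3 x 10^-10 = 2.33e-5.
[H^+] = sqrt(Ka x [C6H5NH3+]) = sqrt(2.33e-5 x 0.08684) = 0.00142 M.
pH = -log(0.00142) = 2.85.

2.85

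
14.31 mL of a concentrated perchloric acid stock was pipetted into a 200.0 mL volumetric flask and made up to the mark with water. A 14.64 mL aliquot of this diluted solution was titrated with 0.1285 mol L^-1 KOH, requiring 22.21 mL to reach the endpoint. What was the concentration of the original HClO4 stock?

2.72 M

n(KOH) = 0.1285 x 0.02221 = 0.002854 mol.
n(HClO4) in the aliquot = 0.002854 mol.
[diluted HClO4] = 0.002854 / 0.01464 = 0.1949 M.
Dilution factor = 200.0/14.31 = 13.98, so [stock] = 0.1949 x 13.98 = 2.72 M.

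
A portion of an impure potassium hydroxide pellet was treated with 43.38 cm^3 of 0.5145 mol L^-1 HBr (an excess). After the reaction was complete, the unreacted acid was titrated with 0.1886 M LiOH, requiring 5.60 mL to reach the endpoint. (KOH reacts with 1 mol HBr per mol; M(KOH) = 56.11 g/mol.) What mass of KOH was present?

1.19 g

Total n(HBr) added = 0.5145 x 0.04338 = 0.02232 mol.
n(LiOH) used = 0.1886 x 0.005600 = 0.001056 mol, which equals the excess n(HBr).
So n(HBr) consumed by the sample = 0.02232 - 0.001056 = 0.02126 mol.
n(KOH) = 0.02126 / 1 = 0.02126 mol.
mass = 0.02126 mol x 56.11 g/mol = 1.19 g.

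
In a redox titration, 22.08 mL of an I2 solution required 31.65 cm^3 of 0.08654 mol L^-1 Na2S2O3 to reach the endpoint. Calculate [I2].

0.0620 M

n(Na2S2O3) = 0.08654 x 0.03165 = 0.002739 mol.
From the balanced equation, 2 mol Na2S2O3 reacts with 1 mol I2, so n(I2) = 0.002739 x 1/2 = 0.001369 mol.
[I2] = 0.001369 / 0.02208 L = 0.0620 M.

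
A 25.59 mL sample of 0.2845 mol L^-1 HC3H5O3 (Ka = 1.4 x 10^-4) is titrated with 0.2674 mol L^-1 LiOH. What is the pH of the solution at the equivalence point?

8.50

n(HC3H5O3) = 0.2845 x 0.02559 = 0.007280 mol; V(LiOH) at equivalence = 0.007280/0.2674 = 0.02723 L.
At equivalence all the acid is converted to C3H5O3-; total volume = 0.02559 + 0.02723 = 0.05282 L, so [C3H5O3-] = 0.007280/0.05282 = 0.1378 M.
Kb = Kw/Ka = 1.0e-14 / 1.4 x 10^-4 = 7.14e-11.
[OH^-] = sqrt(Kb x [C3H5O3-]) = sqrt(7.14e-11 x 0.1378) = 3.14e-6 M.
pOH = 5.50, so pH = 14.00 - 5.50 = 8.50.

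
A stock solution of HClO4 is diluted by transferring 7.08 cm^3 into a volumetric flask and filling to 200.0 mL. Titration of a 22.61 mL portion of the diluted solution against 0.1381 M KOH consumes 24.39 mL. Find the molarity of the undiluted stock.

n(KOH) = 0.1381 x 0.02439 = 0.003368 mol.
n(HClO4) in the aliquot = 0.003368 mol.
[diluted HClO4] = 0.003368 / 0.02261 = 0.1490 M.
Dilution factor = 200.0/7.080 = 28.25, so [stock] = 0.1490 x 28.25 = 4.21 M.

4.21 M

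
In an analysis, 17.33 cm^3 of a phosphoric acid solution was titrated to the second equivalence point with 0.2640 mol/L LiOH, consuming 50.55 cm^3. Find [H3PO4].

n(LiOH) = 0.2640 x 0.05055 = 0.01335 mol.
At the second equivalence point, 2 mol OH^- react per mol H3PO4, so n(H3PO4) = 0.01335 / 2 = 0.006673 mol.
[H3PO4] = 0.006673 / 0.01733 L = 0.385 M.

0.385 M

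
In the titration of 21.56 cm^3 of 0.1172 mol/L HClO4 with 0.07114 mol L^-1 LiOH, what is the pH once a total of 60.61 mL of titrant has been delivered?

n(acid) = 0.1172 x 0.02156 = 0.002527 mol; n(LiOH) added = 0.07114 x 0.06061 = 0.004312 mol.
Base is in excess by 0.004312 - 0.002527 = 0.001785 mol in a total volume of 0.08217 L.
[OH^-] = 0.001785/0.08217 = 0.02172 M, so pOH = 1.66 and pH = 14.00 - 1.66 = 12.34.

12.34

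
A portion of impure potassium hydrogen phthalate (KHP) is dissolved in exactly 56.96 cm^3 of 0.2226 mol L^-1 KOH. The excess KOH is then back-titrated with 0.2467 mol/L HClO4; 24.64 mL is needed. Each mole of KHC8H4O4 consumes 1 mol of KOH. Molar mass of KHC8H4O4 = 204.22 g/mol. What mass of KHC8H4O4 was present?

Total n(KOH) added = 0.2226 x 0.05696 = 0.01268 mol.
n(HClO4) used = 0.2467 x 0.02464 = 0.006079 mol, which equals the excess n(KOH).
So n(KOH) consumed by the sample = 0.01268 - 0.006079 = 0.006601 mol.
n(KHC8H4O4) = 0.006601 / 1 = 0.006601 mol.
mass = 0.006601 mol x 204.22 g/mol = 1.35 g.

1.35 g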